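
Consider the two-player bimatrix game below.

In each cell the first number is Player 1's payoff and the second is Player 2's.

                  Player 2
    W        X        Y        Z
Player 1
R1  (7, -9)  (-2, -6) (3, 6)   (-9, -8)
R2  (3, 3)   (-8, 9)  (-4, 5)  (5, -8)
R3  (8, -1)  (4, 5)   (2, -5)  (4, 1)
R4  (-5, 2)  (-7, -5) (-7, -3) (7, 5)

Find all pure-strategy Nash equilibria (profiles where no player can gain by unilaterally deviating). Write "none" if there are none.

The pure Nash equilibria are (R1, Y) and (R3, X) and (R4, Z).

For each strategy profile, look for a profitable unilateral deviation.
(R1, W): Player 1 can switch to R3 (7 → 8). Not NE.
(R1, X): Player 1 can switch to R3 (-2 → 4). Not NE.
(R1, Y): Player 1 gets 3, best alternative 2; Player 2 gets 6, best alternative -6. No profitable deviation — NE.
(R1, Z): Player 1 can switch to R2 (-9 → 5). Not NE.
(R2, W): Player 1 can switch to R1 (3 → 7). Not NE.
(R2, X): Player 1 can switch to R1 (-8 → -2). Not NE.
(R2, Y): Player 1 can switch to R1 (-4 → 3). Not NE.
(R2, Z): Player 1 can switch to R4 (5 → 7). Not NE.
(R3, W): Player 2 can switch to X (-1 → 5). Not NE.
(R3, X): Player 1 gets 4, best alternative -2; Player 2 gets 5, best alternative 1. No profitable deviation — NE.
(R4, Z): Player 1 gets 7, best alternative 5; Player 2 gets 5, best alternative 2. No profitable deviation — NE.
(The remaining 5 profiles each have a profitable deviation by the same check.)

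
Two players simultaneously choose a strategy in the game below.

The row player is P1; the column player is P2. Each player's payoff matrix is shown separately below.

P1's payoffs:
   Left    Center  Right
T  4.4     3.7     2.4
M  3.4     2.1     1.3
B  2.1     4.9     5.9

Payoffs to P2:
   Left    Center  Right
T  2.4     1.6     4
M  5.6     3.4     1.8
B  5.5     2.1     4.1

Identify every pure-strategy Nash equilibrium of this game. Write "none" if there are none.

P1 against Left: payoffs 4.4, 3.4, 2.1 → best response T.
P1 against Center: payoffs 3.7, 2.1, 4.9 → best response B.
P1 against Right: payoffs 2.4, 1.3, 5.9 → best response B.
P2 against T: payoffs 2.4, 1.6, 4 → best response Right.
P2 against M: payoffs 5.6, 3.4, 1.8 → best response Left.
P2 against B: payoffs 5.5, 2.1, 4.1 → best response Left.
No profile is a mutual best response for all players.

No pure-strategy Nash equilibrium.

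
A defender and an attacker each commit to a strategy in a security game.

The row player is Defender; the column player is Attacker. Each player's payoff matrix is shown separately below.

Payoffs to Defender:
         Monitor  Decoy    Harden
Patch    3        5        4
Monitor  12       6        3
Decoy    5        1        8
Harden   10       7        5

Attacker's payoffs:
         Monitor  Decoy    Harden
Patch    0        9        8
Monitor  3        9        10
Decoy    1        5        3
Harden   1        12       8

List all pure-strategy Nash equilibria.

Pure NE: (Harden, Decoy)

For each player, find the best response to each opponent profile; mutual best responses are the pure NE.
Defender against Monitor: payoffs 3, 12, 5, 10 → best response Monitor.
Defender against Decoy: payoffs 5, 6, 1, 7 → best response Harden.
Defender against Harden: payoffs 4, 3, 8, 5 → best response Decoy.
Attacker against Patch: payoffs 0, 9, 8 → best response Decoy.
Attacker against Monitor: payoffs 3, 9, 10 → best response Harden.
Attacker against Decoy: payoffs 1, 5, 3 → best response Decoy.
Attacker against Harden: payoffs 1, 12, 8 → best response Decoy.
Mutual best responses: (Harden, Decoy).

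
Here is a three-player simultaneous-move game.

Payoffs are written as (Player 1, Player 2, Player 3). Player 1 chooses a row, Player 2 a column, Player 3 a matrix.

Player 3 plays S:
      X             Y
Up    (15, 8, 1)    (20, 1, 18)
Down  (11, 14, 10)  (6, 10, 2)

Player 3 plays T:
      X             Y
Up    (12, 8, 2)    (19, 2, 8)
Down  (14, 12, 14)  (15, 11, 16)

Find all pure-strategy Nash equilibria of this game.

For each player, find the best response to each opponent profile; mutual best responses are the pure NE.
Player 1 against (X, S): payoffs 15, 11 → best response Up.
Player 1 against (X, T): payoffs 12, 14 → best response Down.
Player 1 against (Y, S): payoffs 20, 6 → best response Up.
Player 1 against (Y, T): payoffs 19, 15 → best response Up.
Player 2 against (Up, S): payoffs 8, 1 → best response X.
Player 2 against (Up, T): payoffs 8, 2 → best response X.
Player 2 against (Down, S): payoffs 14, 10 → best response X.
Player 2 against (Down, T): payoffs 12, 11 → best response X.
Player 3 against (Up, X): payoffs 1, 2 → best response T.
Player 3 against (Up, Y): payoffs 18, 8 → best response S.
Player 3 against (Down, X): payoffs 10, 14 → best response T.
Player 3 against (Down, Y): payoffs 2, 16 → best response T.
Mutual best responses: (Down, X, T).

(Down, X, T)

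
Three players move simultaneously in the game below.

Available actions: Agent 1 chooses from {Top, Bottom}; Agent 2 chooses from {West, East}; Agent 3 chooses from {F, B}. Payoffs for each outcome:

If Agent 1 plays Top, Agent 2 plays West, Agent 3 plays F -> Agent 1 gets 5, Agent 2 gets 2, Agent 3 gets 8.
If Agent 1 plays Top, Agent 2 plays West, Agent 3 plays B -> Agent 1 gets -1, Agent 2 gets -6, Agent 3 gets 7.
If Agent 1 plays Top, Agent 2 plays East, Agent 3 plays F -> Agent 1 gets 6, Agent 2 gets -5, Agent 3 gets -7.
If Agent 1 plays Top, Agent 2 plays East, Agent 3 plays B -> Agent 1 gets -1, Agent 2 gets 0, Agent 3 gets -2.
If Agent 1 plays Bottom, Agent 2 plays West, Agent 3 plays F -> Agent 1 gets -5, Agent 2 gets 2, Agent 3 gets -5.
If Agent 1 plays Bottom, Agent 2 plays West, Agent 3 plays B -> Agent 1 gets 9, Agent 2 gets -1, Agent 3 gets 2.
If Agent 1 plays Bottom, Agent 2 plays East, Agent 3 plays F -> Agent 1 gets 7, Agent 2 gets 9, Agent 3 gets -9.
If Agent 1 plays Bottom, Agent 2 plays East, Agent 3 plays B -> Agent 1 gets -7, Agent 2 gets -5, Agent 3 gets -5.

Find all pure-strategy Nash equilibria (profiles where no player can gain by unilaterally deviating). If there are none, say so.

Agent 1 against (West, F): payoffs 5, -5 → best response Top.
Agent 1 against (West, B): payoffs -1, 9 → best response Bottom.
Agent 1 against (East, F): payoffs 6, 7 → best response Bottom.
Agent 1 against (East, B): payoffs -1, -7 → best response Top.
Agent 2 against (Top, F): payoffs 2, -5 → best response West.
Agent 2 against (Top, B): payoffs -6, 0 → best response East.
Agent 2 against (Bottom, F): payoffs 2, 9 → best response East.
Agent 2 against (Bottom, B): payoffs -1, -5 → best response West.
Agent 3 against (Top, West): payoffs 8, 7 → best response F.
Agent 3 against (Top, East): payoffs -7, -2 → best response B.
Agent 3 against (Bottom, West): payoffs -5, 2 → best response B.
Agent 3 against (Bottom, East): payoffs -9, -5 → best response B.
Mutual best responses: (Top, West, F); (Top, East, B); (Bottom, West, B).

The pure Nash equilibria are (Top, West, F), (Top, East, B), (Bottom, West, B).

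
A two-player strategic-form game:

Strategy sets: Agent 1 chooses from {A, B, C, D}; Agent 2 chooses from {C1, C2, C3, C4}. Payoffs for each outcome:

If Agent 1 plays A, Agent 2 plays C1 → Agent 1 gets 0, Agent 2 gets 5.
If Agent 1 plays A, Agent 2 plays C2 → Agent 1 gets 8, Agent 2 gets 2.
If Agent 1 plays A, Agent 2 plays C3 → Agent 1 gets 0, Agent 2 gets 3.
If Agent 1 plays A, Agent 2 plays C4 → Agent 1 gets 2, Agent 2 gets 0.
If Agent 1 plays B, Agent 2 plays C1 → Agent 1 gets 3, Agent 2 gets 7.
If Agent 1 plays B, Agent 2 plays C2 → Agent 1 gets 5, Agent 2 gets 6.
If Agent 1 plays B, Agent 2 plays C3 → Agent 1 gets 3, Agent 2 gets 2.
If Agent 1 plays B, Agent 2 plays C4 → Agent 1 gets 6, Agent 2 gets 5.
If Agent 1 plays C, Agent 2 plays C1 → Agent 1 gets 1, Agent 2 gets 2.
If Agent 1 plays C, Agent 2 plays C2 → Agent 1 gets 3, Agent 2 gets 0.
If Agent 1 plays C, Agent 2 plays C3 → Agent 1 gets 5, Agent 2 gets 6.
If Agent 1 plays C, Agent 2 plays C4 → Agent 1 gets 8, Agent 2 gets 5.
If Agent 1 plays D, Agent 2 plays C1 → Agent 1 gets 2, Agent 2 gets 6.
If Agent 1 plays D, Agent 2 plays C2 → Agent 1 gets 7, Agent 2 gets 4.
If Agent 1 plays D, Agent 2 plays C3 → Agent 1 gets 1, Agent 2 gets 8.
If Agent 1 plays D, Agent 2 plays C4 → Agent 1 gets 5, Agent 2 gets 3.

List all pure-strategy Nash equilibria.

The pure Nash equilibria are (B, C1), (C, C3).

Agent 1 against C1: payoffs 0, 3, 1, 2 → best response B.
Agent 1 against C2: payoffs 8, 5, 3, 7 → best response A.
Agent 1 against C3: payoffs 0, 3, 5, 1 → best response C.
Agent 1 against C4: payoffs 2, 6, 8, 5 → best response C.
Agent 2 against A: payoffs 5, 2, 3, 0 → best response C1.
Agent 2 against B: payoffs 7, 6, 2, 5 → best response C1.
Agent 2 against C: payoffs 2, 0, 6, 5 → best response C3.
Agent 2 against D: payoffs 6, 4, 8, 3 → best response C3.
Mutual best responses: (B, C1); (C, C3).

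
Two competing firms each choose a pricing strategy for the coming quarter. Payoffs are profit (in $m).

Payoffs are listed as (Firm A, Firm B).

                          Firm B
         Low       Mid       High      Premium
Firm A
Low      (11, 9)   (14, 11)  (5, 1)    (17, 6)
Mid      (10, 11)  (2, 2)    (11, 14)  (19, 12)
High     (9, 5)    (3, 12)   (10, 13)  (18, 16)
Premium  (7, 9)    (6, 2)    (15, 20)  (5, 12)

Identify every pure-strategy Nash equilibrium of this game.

(Low, Mid) and (Premium, High)

(Low, Low): Firm B can switch to Mid (9 → 11). Not NE.
(Low, Mid): Firm A gets 14, best alternative 6; Firm B gets 11, best alternative 9. No profitable deviation — NE.
(Low, High): Firm A can switch to Mid (5 → 11). Not NE.
(Low, Premium): Firm A can switch to Mid (17 → 19). Not NE.
(Mid, Low): Firm A can switch to Low (10 → 11). Not NE.
(Mid, Mid): Firm A can switch to Low (2 → 14). Not NE.
(Mid, High): Firm A can switch to Premium (11 → 15). Not NE.
(Premium, High): Firm A gets 15, best alternative 11; Firm B gets 20, best alternative 12. No profitable deviation — NE.
(The remaining 8 profiles each have a profitable deviation by the same check.)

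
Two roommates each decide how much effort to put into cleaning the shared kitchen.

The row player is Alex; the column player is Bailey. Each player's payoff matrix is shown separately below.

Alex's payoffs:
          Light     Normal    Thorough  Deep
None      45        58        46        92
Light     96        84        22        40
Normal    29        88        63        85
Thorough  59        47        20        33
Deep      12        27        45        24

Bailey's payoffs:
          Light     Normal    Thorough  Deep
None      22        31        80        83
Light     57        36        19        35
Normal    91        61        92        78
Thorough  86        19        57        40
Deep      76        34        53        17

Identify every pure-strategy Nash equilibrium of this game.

Pure-strategy Nash equilibria: (None, Deep), (Light, Light), (Normal, Thorough)

Alex against Light: payoffs 45, 96, 29, 59, 12 → best response Light.
Alex against Normal: payoffs 58, 84, 88, 47, 27 → best response Normal.
Alex against Thorough: payoffs 46, 22, 63, 20, 45 → best response Normal.
Alex against Deep: payoffs 92, 40, 85, 33, 24 → best response None.
Bailey against None: payoffs 22, 31, 80, 83 → best response Deep.
Bailey against Light: payoffs 57, 36, 19, 35 → best response Light.
Bailey against Normal: payoffs 91, 61, 92, 78 → best response Thorough.
Bailey against Thorough: payoffs 86, 19, 57, 40 → best response Light.
Bailey against Deep: payoffs 76, 34, 53, 17 → best response Light.
Mutual best responses: (None, Deep); (Light, Light); (Normal, Thorough).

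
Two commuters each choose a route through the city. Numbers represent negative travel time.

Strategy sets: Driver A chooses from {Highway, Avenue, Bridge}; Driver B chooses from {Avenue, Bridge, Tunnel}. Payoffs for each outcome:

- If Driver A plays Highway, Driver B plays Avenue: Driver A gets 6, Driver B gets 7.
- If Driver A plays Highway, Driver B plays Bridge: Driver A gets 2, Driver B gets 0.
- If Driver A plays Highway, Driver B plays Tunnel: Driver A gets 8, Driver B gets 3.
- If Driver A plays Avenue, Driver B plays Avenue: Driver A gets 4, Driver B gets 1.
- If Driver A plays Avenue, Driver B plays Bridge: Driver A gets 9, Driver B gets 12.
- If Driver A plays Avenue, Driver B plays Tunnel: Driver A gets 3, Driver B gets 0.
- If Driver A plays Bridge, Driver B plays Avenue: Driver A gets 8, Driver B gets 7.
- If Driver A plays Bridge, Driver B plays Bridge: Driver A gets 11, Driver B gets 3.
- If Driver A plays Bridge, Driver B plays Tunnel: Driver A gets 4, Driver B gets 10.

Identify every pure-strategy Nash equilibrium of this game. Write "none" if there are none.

none

(Highway, Avenue): Driver A can switch to Bridge (6 → 8). Not NE.
(Highway, Bridge): Driver A can switch to Avenue (2 → 9). Not NE.
(Highway, Tunnel): Driver B can switch to Avenue (3 → 7). Not NE.
(Avenue, Avenue): Driver A can switch to Highway (4 → 6). Not NE.
(Avenue, Bridge): Driver A can switch to Bridge (9 → 11). Not NE.
(Avenue, Tunnel): Driver A can switch to Highway (3 → 8). Not NE.
(Bridge, Avenue): Driver B can switch to Tunnel (7 → 10). Not NE.
(Bridge, Bridge): Driver B can switch to Avenue (3 → 7). Not NE.
(Bridge, Tunnel): Driver A can switch to Highway (4 → 8). Not NE.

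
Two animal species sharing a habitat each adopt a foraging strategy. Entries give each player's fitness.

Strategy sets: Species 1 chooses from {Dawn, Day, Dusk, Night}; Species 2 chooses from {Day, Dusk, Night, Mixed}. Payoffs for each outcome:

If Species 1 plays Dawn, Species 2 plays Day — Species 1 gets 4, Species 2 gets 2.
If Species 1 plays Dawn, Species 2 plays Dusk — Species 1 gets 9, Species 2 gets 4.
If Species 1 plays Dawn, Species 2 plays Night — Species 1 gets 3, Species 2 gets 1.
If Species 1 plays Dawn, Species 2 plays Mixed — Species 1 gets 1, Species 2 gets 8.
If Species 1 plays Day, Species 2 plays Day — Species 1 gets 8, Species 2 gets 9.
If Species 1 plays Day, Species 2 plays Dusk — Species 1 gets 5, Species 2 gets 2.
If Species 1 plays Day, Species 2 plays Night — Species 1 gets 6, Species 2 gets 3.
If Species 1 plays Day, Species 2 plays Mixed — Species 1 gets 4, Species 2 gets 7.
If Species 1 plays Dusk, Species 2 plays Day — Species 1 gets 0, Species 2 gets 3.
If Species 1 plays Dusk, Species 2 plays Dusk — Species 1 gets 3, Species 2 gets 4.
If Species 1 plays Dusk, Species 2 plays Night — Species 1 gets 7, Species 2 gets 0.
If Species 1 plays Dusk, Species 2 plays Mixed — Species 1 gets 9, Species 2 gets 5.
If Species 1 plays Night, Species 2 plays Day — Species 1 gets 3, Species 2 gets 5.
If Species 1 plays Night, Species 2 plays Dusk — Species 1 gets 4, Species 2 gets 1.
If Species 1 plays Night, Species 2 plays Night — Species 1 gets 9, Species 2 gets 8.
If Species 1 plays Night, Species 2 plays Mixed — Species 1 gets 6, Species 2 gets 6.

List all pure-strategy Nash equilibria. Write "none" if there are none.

Pure-strategy Nash equilibria: (Day, Day) and (Dusk, Mixed) and (Night, Night)

Species 1 against Day: payoffs 4, 8, 0, 3 → best response Day.
Species 1 against Dusk: payoffs 9, 5, 3, 4 → best response Dawn.
Species 1 against Night: payoffs 3, 6, 7, 9 → best response Night.
Species 1 against Mixed: payoffs 1, 4, 9, 6 → best response Dusk.
Species 2 against Dawn: payoffs 2, 4, 1, 8 → best response Mixed.
Species 2 against Day: payoffs 9, 2, 3, 7 → best response Day.
Species 2 against Dusk: payoffs 3, 4, 0, 5 → best response Mixed.
Species 2 against Night: payoffs 5, 1, 8, 6 → best response Night.
Mutual best responses: (Day, Day); (Dusk, Mixed); (Night, Night).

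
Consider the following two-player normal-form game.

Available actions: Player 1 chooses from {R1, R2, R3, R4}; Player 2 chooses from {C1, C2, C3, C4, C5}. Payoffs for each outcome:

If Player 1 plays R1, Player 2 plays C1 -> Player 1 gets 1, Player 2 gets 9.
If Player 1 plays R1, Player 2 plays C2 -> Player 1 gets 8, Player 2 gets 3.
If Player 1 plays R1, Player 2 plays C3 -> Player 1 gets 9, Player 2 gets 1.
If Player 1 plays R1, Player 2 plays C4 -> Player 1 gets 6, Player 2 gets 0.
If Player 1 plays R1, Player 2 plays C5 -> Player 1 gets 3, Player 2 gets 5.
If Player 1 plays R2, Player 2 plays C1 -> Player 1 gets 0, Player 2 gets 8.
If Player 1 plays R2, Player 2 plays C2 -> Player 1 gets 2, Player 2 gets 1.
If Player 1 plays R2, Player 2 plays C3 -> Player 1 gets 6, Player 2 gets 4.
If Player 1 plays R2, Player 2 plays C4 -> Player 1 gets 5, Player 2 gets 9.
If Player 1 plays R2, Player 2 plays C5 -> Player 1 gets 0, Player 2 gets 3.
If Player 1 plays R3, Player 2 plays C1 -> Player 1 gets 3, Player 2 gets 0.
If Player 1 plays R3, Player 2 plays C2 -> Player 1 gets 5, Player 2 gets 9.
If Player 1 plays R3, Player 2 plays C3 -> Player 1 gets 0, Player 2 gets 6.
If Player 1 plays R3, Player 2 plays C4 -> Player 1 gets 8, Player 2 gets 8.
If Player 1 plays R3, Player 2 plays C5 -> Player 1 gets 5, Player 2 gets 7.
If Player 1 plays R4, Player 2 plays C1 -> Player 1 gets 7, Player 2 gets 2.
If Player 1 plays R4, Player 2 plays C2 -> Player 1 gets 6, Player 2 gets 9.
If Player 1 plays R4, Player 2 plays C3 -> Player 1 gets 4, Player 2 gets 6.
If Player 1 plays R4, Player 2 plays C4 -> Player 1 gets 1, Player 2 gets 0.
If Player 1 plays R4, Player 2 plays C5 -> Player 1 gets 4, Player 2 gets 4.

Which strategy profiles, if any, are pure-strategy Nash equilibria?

Player 1 against C1: payoffs 1, 0, 3, 7 → best response R4.
Player 1 against C2: payoffs 8, 2, 5, 6 → best response R1.
Player 1 against C3: payoffs 9, 6, 0, 4 → best response R1.
Player 1 against C4: payoffs 6, 5, 8, 1 → best response R3.
Player 1 against C5: payoffs 3, 0, 5, 4 → best response R3.
Player 2 against R1: payoffs 9, 3, 1, 0, 5 → best response C1.
Player 2 against R2: payoffs 8, 1, 4, 9, 3 → best response C4.
Player 2 against R3: payoffs 0, 9, 6, 8, 7 → best response C2.
Player 2 against R4: payoffs 2, 9, 6, 0, 4 → best response C2.
No profile is a mutual best response for all players.

There is no pure-strategy Nash equilibrium.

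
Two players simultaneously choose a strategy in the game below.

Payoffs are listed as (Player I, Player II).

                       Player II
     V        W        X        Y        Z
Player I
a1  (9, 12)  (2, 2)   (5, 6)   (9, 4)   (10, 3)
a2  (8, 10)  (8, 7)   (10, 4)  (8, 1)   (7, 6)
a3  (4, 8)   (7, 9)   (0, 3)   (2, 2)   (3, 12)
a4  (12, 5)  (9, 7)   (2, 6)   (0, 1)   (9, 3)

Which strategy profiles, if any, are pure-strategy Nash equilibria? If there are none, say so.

Player I against V: payoffs 9, 8, 4, 12 → best response a4.
Player I against W: payoffs 2, 8, 7, 9 → best response a4.
Player I against X: payoffs 5, 10, 0, 2 → best response a2.
Player I against Y: payoffs 9, 8, 2, 0 → best response a1.
Player I against Z: payoffs 10, 7, 3, 9 → best response a1.
Player II against a1: payoffs 12, 2, 6, 4, 3 → best response V.
Player II against a2: payoffs 10, 7, 4, 1, 6 → best response V.
Player II against a3: payoffs 8, 9, 3, 2, 12 → best response Z.
Player II against a4: payoffs 5, 7, 6, 1, 3 → best response W.
Mutual best responses: (a4, W).

The unique pure-strategy Nash equilibrium is (a4, W).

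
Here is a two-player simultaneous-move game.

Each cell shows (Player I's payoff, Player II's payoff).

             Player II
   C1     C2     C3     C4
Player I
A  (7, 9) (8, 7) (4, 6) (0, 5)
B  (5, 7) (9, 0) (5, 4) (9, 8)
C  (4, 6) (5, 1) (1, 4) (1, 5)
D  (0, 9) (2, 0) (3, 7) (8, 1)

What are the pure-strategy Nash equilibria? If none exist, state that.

(A, C1): Player I gets 7, best alternative 5; Player II gets 9, best alternative 7. No profitable deviation — NE.
(A, C2): Player I can switch to B (8 → 9). Not NE.
(A, C3): Player I can switch to B (4 → 5). Not NE.
(A, C4): Player I can switch to B (0 → 9). Not NE.
(B, C1): Player I can switch to A (5 → 7). Not NE.
(B, C2): Player II can switch to C1 (0 → 7). Not NE.
(B, C3): Player II can switch to C1 (4 → 7). Not NE.
(B, C4): Player I gets 9, best alternative 8; Player II gets 8, best alternative 7. No profitable deviation — NE.
(The remaining 8 profiles each have a profitable deviation by the same check.)

Pure-strategy Nash equilibria: (A, C1), (B, C4)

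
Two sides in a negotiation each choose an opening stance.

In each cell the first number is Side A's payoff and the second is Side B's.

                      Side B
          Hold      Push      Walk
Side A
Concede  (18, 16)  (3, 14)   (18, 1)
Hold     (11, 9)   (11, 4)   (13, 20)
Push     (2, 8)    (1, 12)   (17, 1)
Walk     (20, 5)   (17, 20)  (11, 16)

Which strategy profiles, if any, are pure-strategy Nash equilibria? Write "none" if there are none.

Side A against Hold: payoffs 18, 11, 2, 20 → best response Walk.
Side A against Push: payoffs 3, 11, 1, 17 → best response Walk.
Side A against Walk: payoffs 18, 13, 17, 11 → best response Concede.
Side B against Concede: payoffs 16, 14, 1 → best response Hold.
Side B against Hold: payoffs 9, 4, 20 → best response Walk.
Side B against Push: payoffs 8, 12, 1 → best response Push.
Side B against Walk: payoffs 5, 20, 16 → best response Push.
Mutual best responses: (Walk, Push).

Pure NE: (Walk, Push)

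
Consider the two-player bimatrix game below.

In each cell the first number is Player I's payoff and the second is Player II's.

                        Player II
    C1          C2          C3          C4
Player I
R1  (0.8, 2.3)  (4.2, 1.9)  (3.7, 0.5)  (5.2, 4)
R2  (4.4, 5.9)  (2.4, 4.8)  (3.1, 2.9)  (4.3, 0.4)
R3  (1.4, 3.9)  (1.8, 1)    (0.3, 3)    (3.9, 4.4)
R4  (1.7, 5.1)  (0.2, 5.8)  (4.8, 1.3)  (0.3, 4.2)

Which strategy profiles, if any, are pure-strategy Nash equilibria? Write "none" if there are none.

(R1, C4), (R2, C1)

For each strategy profile, look for a profitable unilateral deviation.
(R1, C1): Player I can switch to R2 (0.8 → 4.4). Not NE.
(R1, C2): Player II can switch to C1 (1.9 → 2.3). Not NE.
(R1, C3): Player I can switch to R4 (3.7 → 4.8). Not NE.
(R1, C4): Player I gets 5.2, best alternative 4.3; Player II gets 4, best alternative 2.3. No profitable deviation — NE.
(R2, C1): Player I gets 4.4, best alternative 1.7; Player II gets 5.9, best alternative 4.8. No profitable deviation — NE.
(R2, C2): Player I can switch to R1 (2.4 → 4.2). Not NE.
(R2, C3): Player I can switch to R1 (3.1 → 3.7). Not NE.
(R2, C4): Player I can switch to R1 (4.3 → 5.2). Not NE.
(R3, C1): Player I can switch to R2 (1.4 → 4.4). Not NE.
(R3, C2): Player I can switch to R1 (1.8 → 4.2). Not NE.
(R3, C3): Player I can switch to R1 (0.3 → 3.7). Not NE.
(R3, C4): Player I can switch to R1 (3.9 → 5.2). Not NE.
(The remaining 4 profiles each have a profitable deviation by the same check.)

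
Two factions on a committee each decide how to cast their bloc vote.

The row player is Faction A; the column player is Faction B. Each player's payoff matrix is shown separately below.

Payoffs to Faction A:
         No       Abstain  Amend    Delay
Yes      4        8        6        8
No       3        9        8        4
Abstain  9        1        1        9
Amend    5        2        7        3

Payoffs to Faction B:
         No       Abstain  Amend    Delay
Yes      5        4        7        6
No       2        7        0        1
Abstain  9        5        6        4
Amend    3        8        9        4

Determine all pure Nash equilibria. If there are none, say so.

(Yes, No): Faction A can switch to Abstain (4 → 9). Not NE.
(Yes, Abstain): Faction A can switch to No (8 → 9). Not NE.
(Yes, Amend): Faction A can switch to No (6 → 8). Not NE.
(Yes, Delay): Faction A can switch to Abstain (8 → 9). Not NE.
(No, No): Faction A can switch to Yes (3 → 4). Not NE.
(No, Abstain): Faction A gets 9, best alternative 8; Faction B gets 7, best alternative 2. No profitable deviation — NE.
(No, Amend): Faction B can switch to No (0 → 2). Not NE.
(Abstain, No): Faction A gets 9, best alternative 5; Faction B gets 9, best alternative 6. No profitable deviation — NE.
(The remaining 8 profiles each have a profitable deviation by the same check.)

(No, Abstain), (Abstain, No)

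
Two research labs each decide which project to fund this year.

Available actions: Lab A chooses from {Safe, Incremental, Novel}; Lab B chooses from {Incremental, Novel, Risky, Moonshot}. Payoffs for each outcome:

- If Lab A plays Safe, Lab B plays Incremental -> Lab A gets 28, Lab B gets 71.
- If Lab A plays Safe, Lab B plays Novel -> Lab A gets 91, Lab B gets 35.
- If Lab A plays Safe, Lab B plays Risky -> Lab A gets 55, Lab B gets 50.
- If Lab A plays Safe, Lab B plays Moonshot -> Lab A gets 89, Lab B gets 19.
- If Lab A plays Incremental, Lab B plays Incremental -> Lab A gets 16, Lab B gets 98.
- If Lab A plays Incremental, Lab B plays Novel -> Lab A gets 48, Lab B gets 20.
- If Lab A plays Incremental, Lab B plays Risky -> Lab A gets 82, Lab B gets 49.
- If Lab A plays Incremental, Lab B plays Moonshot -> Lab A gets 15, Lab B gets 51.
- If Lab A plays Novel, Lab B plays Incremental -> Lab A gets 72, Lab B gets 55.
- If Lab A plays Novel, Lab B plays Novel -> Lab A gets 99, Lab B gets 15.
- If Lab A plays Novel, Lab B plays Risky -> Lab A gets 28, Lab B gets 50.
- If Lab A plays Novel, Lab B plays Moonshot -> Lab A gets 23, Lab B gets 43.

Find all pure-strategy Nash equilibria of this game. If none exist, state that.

Lab A against Incremental: payoffs 28, 16, 72 → best response Novel.
Lab A against Novel: payoffs 91, 48, 99 → best response Novel.
Lab A against Risky: payoffs 55, 82, 28 → best response Incremental.
Lab A against Moonshot: payoffs 89, 15, 23 → best response Safe.
Lab B against Safe: payoffs 71, 35, 50, 19 → best response Incremental.
Lab B against Incremental: payoffs 98, 20, 49, 51 → best response Incremental.
Lab B against Novel: payoffs 55, 15, 50, 43 → best response Incremental.
Mutual best responses: (Novel, Incremental).

Pure NE: (Novel, Incremental)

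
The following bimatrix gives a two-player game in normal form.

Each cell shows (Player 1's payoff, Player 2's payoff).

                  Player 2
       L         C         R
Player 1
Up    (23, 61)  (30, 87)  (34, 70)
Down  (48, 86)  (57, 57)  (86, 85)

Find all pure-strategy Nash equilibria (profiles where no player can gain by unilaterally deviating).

The unique pure-strategy Nash equilibrium is (Down, L).

For each player, find the best response to each opponent profile; mutual best responses are the pure NE.
Player 1 against L: payoffs 23, 48 → best response Down.
Player 1 against C: payoffs 30, 57 → best response Down.
Player 1 against R: payoffs 34, 86 → best response Down.
Player 2 against Up: payoffs 61, 87, 70 → best response C.
Player 2 against Down: payoffs 86, 57, 85 → best response L.
Mutual best responses: (Down, L).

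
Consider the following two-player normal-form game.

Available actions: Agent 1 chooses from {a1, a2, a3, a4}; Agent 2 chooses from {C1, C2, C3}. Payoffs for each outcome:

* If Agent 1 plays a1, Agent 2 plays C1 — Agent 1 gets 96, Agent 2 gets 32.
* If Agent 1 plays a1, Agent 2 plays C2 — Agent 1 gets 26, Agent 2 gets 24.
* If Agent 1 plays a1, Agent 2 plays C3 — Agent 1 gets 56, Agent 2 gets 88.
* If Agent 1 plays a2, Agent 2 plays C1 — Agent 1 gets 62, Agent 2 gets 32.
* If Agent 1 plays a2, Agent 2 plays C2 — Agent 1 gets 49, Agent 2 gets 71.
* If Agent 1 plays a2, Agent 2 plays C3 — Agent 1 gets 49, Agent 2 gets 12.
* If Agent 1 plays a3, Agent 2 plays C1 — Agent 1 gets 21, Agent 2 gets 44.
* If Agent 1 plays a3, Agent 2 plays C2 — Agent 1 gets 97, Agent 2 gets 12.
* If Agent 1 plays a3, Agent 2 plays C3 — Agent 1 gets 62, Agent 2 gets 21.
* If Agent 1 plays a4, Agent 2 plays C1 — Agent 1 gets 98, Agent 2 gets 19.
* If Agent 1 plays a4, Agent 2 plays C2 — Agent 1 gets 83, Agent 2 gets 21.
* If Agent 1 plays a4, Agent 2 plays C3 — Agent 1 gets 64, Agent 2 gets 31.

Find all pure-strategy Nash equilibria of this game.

The unique pure-strategy Nash equilibrium is (a4, C3).

Mark each player's best response to every combination of opponents' strategies; a profile where every player is best-responding is a pure Nash equilibrium.
Agent 1 against C1: payoffs 96, 62, 21, 98 → best response a4.
Agent 1 against C2: payoffs 26, 49, 97, 83 → best response a3.
Agent 1 against C3: payoffs 56, 49, 62, 64 → best response a4.
Agent 2 against a1: payoffs 32, 24, 88 → best response C3.
Agent 2 against a2: payoffs 32, 71, 12 → best response C2.
Agent 2 against a3: payoffs 44, 12, 21 → best response C1.
Agent 2 against a4: payoffs 19, 21, 31 → best response C3.
Mutual best responses: (a4, C3).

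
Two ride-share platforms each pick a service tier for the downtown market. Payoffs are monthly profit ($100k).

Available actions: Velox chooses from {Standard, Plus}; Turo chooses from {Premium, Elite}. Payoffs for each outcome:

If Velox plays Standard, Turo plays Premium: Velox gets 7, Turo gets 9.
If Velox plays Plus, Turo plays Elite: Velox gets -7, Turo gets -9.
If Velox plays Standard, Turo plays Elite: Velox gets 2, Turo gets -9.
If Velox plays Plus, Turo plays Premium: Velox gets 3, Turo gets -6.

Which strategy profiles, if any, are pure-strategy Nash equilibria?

(Standard, Premium)

Velox against Premium: payoffs 7, 3 → best response Standard.
Velox against Elite: payoffs 2, -7 → best response Standard.
Turo against Standard: payoffs 9, -9 → best response Premium.
Turo against Plus: payoffs -6, -9 → best response Premium.
Mutual best responses: (Standard, Premium).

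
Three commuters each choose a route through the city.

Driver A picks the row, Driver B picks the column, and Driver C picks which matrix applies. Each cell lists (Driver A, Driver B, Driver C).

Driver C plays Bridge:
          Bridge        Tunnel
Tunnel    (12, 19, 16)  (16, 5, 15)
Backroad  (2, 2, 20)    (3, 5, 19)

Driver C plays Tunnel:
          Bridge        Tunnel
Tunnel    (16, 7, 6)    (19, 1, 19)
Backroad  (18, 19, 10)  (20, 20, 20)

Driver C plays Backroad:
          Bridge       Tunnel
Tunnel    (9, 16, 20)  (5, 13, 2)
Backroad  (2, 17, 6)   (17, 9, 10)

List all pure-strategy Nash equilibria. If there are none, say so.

(Tunnel, Bridge, Backroad); (Backroad, Tunnel, Tunnel)

Driver A against (Bridge, Bridge): payoffs 12, 2 → best response Tunnel.
Driver A against (Bridge, Tunnel): payoffs 16, 18 → best response Backroad.
Driver A against (Bridge, Backroad): payoffs 9, 2 → best response Tunnel.
Driver A against (Tunnel, Bridge): payoffs 16, 3 → best response Tunnel.
Driver A against (Tunnel, Tunnel): payoffs 19, 20 → best response Backroad.
Driver A against (Tunnel, Backroad): payoffs 5, 17 → best response Backroad.
Driver B against (Tunnel, Bridge): payoffs 19, 5 → best response Bridge.
Driver B against (Tunnel, Tunnel): payoffs 7, 1 → best response Bridge.
Driver B against (Tunnel, Backroad): payoffs 16, 13 → best response Bridge.
Driver B against (Backroad, Bridge): payoffs 2, 5 → best response Tunnel.
Driver B against (Backroad, Tunnel): payoffs 19, 20 → best response Tunnel.
Driver B against (Backroad, Backroad): payoffs 17, 9 → best response Bridge.
Driver C against (Tunnel, Bridge): payoffs 16, 6, 20 → best response Backroad.
Driver C against (Tunnel, Tunnel): payoffs 15, 19, 2 → best response Tunnel.
Driver C against (Backroad, Bridge): payoffs 20, 10, 6 → best response Bridge.
Driver C against (Backroad, Tunnel): payoffs 19, 20, 10 → best response Tunnel.
Mutual best responses: (Tunnel, Bridge, Backroad); (Backroad, Tunnel, Tunnel).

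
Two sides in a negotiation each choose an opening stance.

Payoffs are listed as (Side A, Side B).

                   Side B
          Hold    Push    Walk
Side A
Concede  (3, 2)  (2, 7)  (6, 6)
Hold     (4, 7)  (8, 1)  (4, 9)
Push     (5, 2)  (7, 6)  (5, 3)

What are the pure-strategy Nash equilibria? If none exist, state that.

none

Mark each player's best response to every combination of opponents' strategies; a profile where every player is best-responding is a pure Nash equilibrium.
Side A against Hold: payoffs 3, 4, 5 → best response Push.
Side A against Push: payoffs 2, 8, 7 → best response Hold.
Side A against Walk: payoffs 6, 4, 5 → best response Concede.
Side B against Concede: payoffs 2, 7, 6 → best response Push.
Side B against Hold: payoffs 7, 1, 9 → best response Walk.
Side B against Push: payoffs 2, 6, 3 → best response Push.
No profile is a mutual best response for all players.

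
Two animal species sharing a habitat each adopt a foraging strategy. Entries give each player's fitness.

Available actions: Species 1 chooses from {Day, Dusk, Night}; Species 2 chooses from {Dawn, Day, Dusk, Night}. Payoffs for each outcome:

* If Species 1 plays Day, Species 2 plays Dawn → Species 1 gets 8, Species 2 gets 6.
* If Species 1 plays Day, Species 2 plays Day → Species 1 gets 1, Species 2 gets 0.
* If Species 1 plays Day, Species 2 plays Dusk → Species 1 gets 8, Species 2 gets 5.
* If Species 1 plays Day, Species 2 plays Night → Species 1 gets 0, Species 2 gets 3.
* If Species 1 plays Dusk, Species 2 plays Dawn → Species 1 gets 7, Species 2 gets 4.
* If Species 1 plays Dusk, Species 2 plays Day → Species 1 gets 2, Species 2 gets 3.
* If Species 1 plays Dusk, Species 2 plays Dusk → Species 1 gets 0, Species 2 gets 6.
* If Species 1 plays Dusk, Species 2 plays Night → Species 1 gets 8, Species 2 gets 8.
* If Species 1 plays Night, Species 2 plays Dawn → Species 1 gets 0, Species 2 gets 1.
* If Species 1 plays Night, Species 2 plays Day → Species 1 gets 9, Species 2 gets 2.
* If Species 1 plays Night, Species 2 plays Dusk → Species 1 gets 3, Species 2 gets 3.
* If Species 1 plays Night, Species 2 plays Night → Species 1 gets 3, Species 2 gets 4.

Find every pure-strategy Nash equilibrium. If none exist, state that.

The pure Nash equilibria are (Day, Dawn); (Dusk, Night).

Check each profile: it is a Nash equilibrium iff no player can strictly gain by switching unilaterally.
(Day, Dawn): Species 1 gets 8, best alternative 7; Species 2 gets 6, best alternative 5. No profitable deviation — NE.
(Day, Day): Species 1 can switch to Dusk (1 → 2). Not NE.
(Day, Dusk): Species 2 can switch to Dawn (5 → 6). Not NE.
(Day, Night): Species 1 can switch to Dusk (0 → 8). Not NE.
(Dusk, Dawn): Species 1 can switch to Day (7 → 8). Not NE.
(Dusk, Day): Species 1 can switch to Night (2 → 9). Not NE.
(Dusk, Dusk): Species 1 can switch to Day (0 → 8). Not NE.
(Dusk, Night): Species 1 gets 8, best alternative 3; Species 2 gets 8, best alternative 6. No profitable deviation — NE.
(The remaining 4 profiles each have a profitable deviation by the same check.)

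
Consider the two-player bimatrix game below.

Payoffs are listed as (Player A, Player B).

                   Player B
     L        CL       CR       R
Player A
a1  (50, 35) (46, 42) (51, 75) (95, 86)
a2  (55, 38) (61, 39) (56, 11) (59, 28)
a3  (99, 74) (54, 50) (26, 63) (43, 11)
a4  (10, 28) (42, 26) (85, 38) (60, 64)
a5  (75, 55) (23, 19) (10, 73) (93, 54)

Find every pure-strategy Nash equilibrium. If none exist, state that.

The pure Nash equilibria are (a1, R) and (a2, CL) and (a3, L).

(a1, L): Player A can switch to a2 (50 → 55). Not NE.
(a1, CL): Player A can switch to a2 (46 → 61). Not NE.
(a1, CR): Player A can switch to a2 (51 → 56). Not NE.
(a1, R): Player A gets 95, best alternative 93; Player B gets 86, best alternative 75. No profitable deviation — NE.
(a2, L): Player A can switch to a3 (55 → 99). Not NE.
(a2, CL): Player A gets 61, best alternative 54; Player B gets 39, best alternative 38. No profitable deviation — NE.
(a2, CR): Player A can switch to a4 (56 → 85). Not NE.
(a2, R): Player A can switch to a1 (59 → 95). Not NE.
(a3, L): Player A gets 99, best alternative 75; Player B gets 74, best alternative 63. No profitable deviation — NE.
(a3, CL): Player A can switch to a2 (54 → 61). Not NE.
(a3, CR): Player A can switch to a1 (26 → 51). Not NE.
(a3, R): Player A can switch to a1 (43 → 95). Not NE.
(a4, L): Player A can switch to a1 (10 → 50). Not NE.
(The remaining 7 profiles each have a profitable deviation by the same check.)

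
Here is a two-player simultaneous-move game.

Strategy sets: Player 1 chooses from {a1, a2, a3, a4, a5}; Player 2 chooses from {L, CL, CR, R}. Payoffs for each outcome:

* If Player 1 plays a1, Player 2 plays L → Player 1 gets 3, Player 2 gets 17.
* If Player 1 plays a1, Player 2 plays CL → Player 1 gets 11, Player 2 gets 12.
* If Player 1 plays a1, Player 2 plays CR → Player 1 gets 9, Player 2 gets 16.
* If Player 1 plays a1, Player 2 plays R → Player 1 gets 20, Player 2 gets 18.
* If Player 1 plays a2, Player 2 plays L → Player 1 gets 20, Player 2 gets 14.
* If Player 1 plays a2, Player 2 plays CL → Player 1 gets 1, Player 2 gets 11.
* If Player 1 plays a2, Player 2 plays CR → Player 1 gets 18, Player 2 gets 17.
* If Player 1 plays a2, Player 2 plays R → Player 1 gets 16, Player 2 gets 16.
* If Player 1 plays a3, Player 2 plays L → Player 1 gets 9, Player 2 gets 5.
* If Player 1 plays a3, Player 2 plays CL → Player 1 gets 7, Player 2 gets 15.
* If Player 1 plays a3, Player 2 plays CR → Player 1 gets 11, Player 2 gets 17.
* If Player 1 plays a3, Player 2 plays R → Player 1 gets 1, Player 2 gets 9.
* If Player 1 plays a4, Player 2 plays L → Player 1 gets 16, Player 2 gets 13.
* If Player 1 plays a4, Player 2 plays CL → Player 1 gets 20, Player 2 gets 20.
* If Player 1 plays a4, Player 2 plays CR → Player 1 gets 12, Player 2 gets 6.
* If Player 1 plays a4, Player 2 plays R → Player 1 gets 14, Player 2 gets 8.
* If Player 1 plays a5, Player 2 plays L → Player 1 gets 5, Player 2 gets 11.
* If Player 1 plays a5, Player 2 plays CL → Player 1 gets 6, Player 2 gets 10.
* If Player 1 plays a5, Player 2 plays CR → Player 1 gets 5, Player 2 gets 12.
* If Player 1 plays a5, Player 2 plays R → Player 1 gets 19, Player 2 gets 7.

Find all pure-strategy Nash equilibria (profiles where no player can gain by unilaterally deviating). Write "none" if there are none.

Check each profile: it is a Nash equilibrium iff no player can strictly gain by switching unilaterally.
(a1, L): Player 1 can switch to a2 (3 → 20). Not NE.
(a1, CL): Player 1 can switch to a4 (11 → 20). Not NE.
(a1, CR): Player 1 can switch to a2 (9 → 18). Not NE.
(a1, R): Player 1 gets 20, best alternative 19; Player 2 gets 18, best alternative 17. No profitable deviation — NE.
(a2, L): Player 2 can switch to CR (14 → 17). Not NE.
(a2, CL): Player 1 can switch to a1 (1 → 11). Not NE.
(a2, CR): Player 1 gets 18, best alternative 12; Player 2 gets 17, best alternative 16. No profitable deviation — NE.
(a2, R): Player 1 can switch to a1 (16 → 20). Not NE.
(a3, L): Player 1 can switch to a2 (9 → 20). Not NE.
(a3, CL): Player 1 can switch to a1 (7 → 11). Not NE.
(a3, CR): Player 1 can switch to a2 (11 → 18). Not NE.
(a3, R): Player 1 can switch to a1 (1 → 20). Not NE.
(a4, L): Player 1 can switch to a2 (16 → 20). Not NE.
(a4, CL): Player 1 gets 20, best alternative 11; Player 2 gets 20, best alternative 13. No profitable deviation — NE.
(a4, CR): Player 1 can switch to a2 (12 → 18). Not NE.
(The remaining 5 profiles each have a profitable deviation by the same check.)

Pure-strategy Nash equilibria: (a1, R), (a2, CR), (a4, CL)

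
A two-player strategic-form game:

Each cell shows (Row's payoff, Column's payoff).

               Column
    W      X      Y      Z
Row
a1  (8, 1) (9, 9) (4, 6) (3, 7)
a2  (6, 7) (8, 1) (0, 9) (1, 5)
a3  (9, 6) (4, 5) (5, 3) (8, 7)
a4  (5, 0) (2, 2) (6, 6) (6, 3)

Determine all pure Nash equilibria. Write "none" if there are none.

(a1, W): Row can switch to a3 (8 → 9). Not NE.
(a1, X): Row gets 9, best alternative 8; Column gets 9, best alternative 7. No profitable deviation — NE.
(a1, Y): Row can switch to a3 (4 → 5). Not NE.
(a1, Z): Row can switch to a3 (3 → 8). Not NE.
(a2, W): Row can switch to a1 (6 → 8). Not NE.
(a2, X): Row can switch to a1 (8 → 9). Not NE.
(a2, Y): Row can switch to a1 (0 → 4). Not NE.
(a3, Z): Row gets 8, best alternative 6; Column gets 7, best alternative 6. No profitable deviation — NE.
(a4, Y): Row gets 6, best alternative 5; Column gets 6, best alternative 3. No profitable deviation — NE.
(The remaining 7 profiles each have a profitable deviation by the same check.)

Pure-strategy Nash equilibria: (a1, X); (a3, Z); (a4, Y)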